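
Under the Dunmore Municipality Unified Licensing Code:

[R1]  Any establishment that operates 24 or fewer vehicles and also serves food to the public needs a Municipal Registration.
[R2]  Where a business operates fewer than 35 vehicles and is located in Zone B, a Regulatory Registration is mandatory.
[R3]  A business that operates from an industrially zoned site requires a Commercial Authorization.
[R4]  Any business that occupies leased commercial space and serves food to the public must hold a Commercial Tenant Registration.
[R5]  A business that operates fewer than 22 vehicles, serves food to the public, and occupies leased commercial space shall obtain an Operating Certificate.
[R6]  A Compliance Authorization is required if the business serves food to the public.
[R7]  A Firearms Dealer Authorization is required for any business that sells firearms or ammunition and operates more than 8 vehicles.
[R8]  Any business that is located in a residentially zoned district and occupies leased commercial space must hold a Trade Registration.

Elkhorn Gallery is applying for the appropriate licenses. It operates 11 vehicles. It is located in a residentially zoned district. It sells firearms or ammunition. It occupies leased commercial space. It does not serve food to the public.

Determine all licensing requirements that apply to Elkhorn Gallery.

Firearms Dealer Authorization, Trade Registration

[R1] vehicles 11 ≤ 24; does not serve food to the public → Municipal Registration not required.
[R2] vehicles 11 < 35; is located in a residentially zoned district (not: is located in Zone B) → Regulatory Registration not required.
[R3] occupies leased commercial space (not: operates from an industrially zoned site) → Commercial Authorization not required.
[R4] occupies leased commercial space; does not serve food to the public → Commercial Tenant Registration not required.
[R5] vehicles 11 < 22; does not serve food to the public; occupies leased commercial space → Operating Certificate not required.
[R6] does not serve food to the public → Compliance Authorization not required.
[R7] sells firearms or ammunition; vehicles 11 > 8 → Firearms Dealer Authorization required.
[R8] is located in a residentially zoned district; occupies leased commercial space → Trade Registration required.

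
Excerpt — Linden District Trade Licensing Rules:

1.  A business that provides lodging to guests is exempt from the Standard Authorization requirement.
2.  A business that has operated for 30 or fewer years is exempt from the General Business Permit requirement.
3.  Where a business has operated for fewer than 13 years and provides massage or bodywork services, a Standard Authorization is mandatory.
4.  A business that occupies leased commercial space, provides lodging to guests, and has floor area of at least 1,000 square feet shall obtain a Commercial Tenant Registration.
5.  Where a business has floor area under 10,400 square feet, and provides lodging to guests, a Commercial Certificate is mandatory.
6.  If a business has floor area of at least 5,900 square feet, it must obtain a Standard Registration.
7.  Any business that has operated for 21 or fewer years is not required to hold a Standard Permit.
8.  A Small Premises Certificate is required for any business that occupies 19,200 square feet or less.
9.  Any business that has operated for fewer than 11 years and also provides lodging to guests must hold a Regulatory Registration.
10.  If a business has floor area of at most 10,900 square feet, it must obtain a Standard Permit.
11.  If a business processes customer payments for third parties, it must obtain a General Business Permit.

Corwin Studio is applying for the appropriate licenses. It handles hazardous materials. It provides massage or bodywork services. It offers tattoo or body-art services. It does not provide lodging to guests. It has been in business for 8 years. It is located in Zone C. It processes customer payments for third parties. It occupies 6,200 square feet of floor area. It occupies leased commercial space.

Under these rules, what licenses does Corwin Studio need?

1. does not provide lodging to guests → Standard Authorization exemption does not apply.
2. years in business 8 ≤ 30 → exempt from General Business Permit.
3. years in business 8 < 13; provides massage or bodywork services → Standard Authorization required.
4. occupies leased commercial space; does not provide lodging to guests; floor area 6,200 square feet ≥ 1,000 square feet → Commercial Tenant Registration not required.
5. floor area 6,200 square feet < 10,400 square feet; does not provide lodging to guests → Commercial Certificate not required.
6. floor area 6,200 square feet ≥ 5,900 square feet → Standard Registration required.
7. years in business 8 ≤ 21 → exempt from Standard Permit.
8. floor area 6,200 square feet ≤ 19,200 square feet → Small Premises Certificate required.
9. years in business 8 < 11; does not provide lodging to guests → Regulatory Registration not required.
10. floor area 6,200 square feet ≤ 10,900 square feet → Standard Permit required.
11. processes customer payments for third parties → General Business Permit required.

Small Premises Certificate, Standard Authorization, Standard Registration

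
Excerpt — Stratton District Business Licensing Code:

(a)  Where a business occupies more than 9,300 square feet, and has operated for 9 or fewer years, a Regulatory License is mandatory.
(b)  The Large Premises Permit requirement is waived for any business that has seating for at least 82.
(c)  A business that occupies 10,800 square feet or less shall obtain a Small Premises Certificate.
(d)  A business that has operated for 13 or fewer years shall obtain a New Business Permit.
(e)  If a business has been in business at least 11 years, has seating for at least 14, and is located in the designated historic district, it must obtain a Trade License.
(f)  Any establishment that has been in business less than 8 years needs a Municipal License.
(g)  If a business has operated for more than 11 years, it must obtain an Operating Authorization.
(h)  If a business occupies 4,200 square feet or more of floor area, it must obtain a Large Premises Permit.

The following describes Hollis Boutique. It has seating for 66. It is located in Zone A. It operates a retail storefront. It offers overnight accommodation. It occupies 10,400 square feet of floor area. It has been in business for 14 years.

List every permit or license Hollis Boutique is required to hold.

Large Premises Permit, Operating Authorization, Small Premises Certificate

(a) floor area 10,400 square feet > 9,300 square feet; years in business 14 > 9 → Regulatory License not required.
(b) seating 66 < 82 → Large Premises Permit exemption does not apply.
(c) floor area 10,400 square feet ≤ 10,800 square feet → Small Premises Certificate required.
(d) years in business 14 > 13 → New Business Permit not required.
(e) years in business 14 ≥ 11; seating 66 ≥ 14; is located in Zone A (not: is located in the designated historic district) → Trade License not required.
(f) years in business 14 ≥ 8 → Municipal License not required.
(g) years in business 14 > 11 → Operating Authorization required.
(h) floor area 10,400 square feet ≥ 4,200 square feet → Large Premises Permit required.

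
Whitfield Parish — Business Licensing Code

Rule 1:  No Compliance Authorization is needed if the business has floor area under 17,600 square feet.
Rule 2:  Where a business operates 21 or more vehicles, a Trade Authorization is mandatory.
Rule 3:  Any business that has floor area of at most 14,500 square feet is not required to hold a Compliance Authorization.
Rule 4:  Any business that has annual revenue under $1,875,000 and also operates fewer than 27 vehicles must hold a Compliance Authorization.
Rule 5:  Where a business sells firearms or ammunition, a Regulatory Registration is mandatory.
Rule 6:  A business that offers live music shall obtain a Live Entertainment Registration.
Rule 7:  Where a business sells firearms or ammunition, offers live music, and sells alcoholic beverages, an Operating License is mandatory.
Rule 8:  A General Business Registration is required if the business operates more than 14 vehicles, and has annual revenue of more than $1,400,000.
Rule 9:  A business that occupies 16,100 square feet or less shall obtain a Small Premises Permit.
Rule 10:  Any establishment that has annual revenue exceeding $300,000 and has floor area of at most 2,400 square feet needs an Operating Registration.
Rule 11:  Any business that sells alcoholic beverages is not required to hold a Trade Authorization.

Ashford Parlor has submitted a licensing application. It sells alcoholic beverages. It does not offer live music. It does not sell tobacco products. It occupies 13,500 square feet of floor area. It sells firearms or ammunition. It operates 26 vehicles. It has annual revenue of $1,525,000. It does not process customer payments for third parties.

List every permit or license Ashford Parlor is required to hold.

Rule 1: floor area 13,500 square feet < 17,600 square feet → exempt from Compliance Authorization.
Rule 2: vehicles 26 ≥ 21 → Trade Authorization required.
Rule 3: floor area 13,500 square feet ≤ 14,500 square feet → exempt from Compliance Authorization.
Rule 4: revenue $1,525,000 < $1,875,000; vehicles 26 < 27 → Compliance Authorization required.
Rule 5: sells firearms or ammunition → Regulatory Registration required.
Rule 6: does not offer live music → Live Entertainment Registration not required.
Rule 7: sells firearms or ammunition; does not offer live music; sells alcoholic beverages → Operating License not required.
Rule 8: vehicles 26 > 14; revenue $1,525,000 > $1,400,000 → General Business Registration required.
Rule 9: floor area 13,500 square feet ≤ 16,100 square feet → Small Premises Permit required.
Rule 10: revenue $1,525,000 > $300,000; floor area 13,500 square feet > 2,400 square feet → Operating Registration not required.
Rule 11: sells alcoholic beverages → exempt from Trade Authorization.

General Business Registration, Regulatory Registration, Small Premises Permit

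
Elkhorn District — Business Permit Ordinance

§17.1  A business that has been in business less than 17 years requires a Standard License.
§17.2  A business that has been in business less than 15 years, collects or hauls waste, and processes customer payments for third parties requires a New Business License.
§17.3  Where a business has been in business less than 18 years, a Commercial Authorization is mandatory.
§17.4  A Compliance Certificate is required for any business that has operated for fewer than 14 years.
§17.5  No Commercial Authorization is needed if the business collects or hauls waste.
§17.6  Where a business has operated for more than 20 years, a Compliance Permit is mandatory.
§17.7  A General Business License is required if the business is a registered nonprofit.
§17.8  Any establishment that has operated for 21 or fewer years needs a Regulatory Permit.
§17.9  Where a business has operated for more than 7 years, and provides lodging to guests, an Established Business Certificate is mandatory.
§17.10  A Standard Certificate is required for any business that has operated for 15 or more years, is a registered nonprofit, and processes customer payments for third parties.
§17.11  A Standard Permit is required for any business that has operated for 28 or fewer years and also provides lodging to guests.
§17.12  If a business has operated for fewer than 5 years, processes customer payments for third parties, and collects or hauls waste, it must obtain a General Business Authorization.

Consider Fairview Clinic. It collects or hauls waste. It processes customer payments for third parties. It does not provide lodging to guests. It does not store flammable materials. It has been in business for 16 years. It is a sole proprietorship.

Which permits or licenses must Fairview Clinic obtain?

Regulatory Permit, Standard License

§17.1 years in business 16 < 17 → Standard License required.
§17.2 years in business 16 ≥ 15; collects or hauls waste; processes customer payments for third parties → New Business License not required.
§17.3 years in business 16 < 18 → Commercial Authorization required.
§17.4 years in business 16 ≥ 14 → Compliance Certificate not required.
§17.5 collects or hauls waste → exempt from Commercial Authorization.
§17.6 years in business 16 ≤ 20 → Compliance Permit not required.
§17.7 is a sole proprietorship (not: is a registered nonprofit) → General Business License not required.
§17.8 years in business 16 ≤ 21 → Regulatory Permit required.
§17.9 years in business 16 > 7; does not provide lodging to guests → Established Business Certificate not required.
§17.10 years in business 16 ≥ 15; is a sole proprietorship (not: is a registered nonprofit); processes customer payments for third parties → Standard Certificate not required.
§17.11 years in business 16 ≤ 28; does not provide lodging to guests → Standard Permit not required.
§17.12 years in business 16 ≥ 5; processes customer payments for third parties; collects or hauls waste → General Business Authorization not required.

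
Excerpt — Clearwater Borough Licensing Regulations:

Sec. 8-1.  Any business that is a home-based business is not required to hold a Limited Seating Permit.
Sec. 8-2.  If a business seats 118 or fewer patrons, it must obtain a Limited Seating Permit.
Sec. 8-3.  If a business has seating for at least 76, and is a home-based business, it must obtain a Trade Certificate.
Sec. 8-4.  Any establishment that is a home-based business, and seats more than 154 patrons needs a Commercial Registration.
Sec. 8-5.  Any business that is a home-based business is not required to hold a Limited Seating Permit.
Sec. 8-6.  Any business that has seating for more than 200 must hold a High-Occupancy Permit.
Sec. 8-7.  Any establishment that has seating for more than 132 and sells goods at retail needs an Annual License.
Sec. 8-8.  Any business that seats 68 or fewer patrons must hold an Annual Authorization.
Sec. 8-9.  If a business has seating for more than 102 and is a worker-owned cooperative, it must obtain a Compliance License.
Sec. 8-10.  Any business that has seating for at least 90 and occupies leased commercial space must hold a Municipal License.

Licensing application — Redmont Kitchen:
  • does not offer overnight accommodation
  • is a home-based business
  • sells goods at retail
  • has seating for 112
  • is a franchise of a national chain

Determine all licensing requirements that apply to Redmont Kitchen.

Sec. 8-1. is a home-based business → exempt from Limited Seating Permit.
Sec. 8-2. seating 112 ≤ 118 → Limited Seating Permit required.
Sec. 8-3. seating 112 ≥ 76; is a home-based business → Trade Certificate required.
Sec. 8-4. is a home-based business; seating 112 ≤ 154 → Commercial Registration not required.
Sec. 8-5. is a home-based business → exempt from Limited Seating Permit.
Sec. 8-6. seating 112 ≤ 200 → High-Occupancy Permit not required.
Sec. 8-7. seating 112 ≤ 132; sells goods at retail → Annual License not required.
Sec. 8-8. seating 112 > 68 → Annual Authorization not required.
Sec. 8-9. seating 112 > 102; is a franchise of a national chain (not: is a worker-owned cooperative) → Compliance License not required.
Sec. 8-10. seating 112 ≥ 90; is a home-based business (not: occupies leased commercial space) → Municipal License not required.

Trade Certificate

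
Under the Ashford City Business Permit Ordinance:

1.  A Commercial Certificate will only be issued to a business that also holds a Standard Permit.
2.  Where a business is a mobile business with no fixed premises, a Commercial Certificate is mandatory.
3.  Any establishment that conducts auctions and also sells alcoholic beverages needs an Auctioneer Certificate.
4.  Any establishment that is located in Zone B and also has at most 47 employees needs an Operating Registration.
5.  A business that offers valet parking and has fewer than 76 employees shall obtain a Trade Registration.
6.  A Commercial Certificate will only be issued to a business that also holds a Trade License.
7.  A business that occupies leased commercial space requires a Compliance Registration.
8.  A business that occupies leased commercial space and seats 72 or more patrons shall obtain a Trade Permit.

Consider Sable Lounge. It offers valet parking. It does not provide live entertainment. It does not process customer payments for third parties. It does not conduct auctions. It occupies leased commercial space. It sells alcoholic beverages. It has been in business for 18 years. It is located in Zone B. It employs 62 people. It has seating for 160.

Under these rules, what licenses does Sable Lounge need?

Compliance Registration, Trade Permit, Trade Registration

1. Commercial Certificate is not required → no effect.
2. occupies leased commercial space (not: is a mobile business with no fixed premises) → Commercial Certificate not required.
3. does not conduct auctions; sells alcoholic beverages → Auctioneer Certificate not required.
4. is located in Zone B; employees 62 > 47 → Operating Registration not required.
5. offers valet parking; employees 62 < 76 → Trade Registration required.
6. Commercial Certificate is not required → no effect.
7. occupies leased commercial space → Compliance Registration required.
8. occupies leased commercial space; seating 160 ≥ 72 → Trade Permit required.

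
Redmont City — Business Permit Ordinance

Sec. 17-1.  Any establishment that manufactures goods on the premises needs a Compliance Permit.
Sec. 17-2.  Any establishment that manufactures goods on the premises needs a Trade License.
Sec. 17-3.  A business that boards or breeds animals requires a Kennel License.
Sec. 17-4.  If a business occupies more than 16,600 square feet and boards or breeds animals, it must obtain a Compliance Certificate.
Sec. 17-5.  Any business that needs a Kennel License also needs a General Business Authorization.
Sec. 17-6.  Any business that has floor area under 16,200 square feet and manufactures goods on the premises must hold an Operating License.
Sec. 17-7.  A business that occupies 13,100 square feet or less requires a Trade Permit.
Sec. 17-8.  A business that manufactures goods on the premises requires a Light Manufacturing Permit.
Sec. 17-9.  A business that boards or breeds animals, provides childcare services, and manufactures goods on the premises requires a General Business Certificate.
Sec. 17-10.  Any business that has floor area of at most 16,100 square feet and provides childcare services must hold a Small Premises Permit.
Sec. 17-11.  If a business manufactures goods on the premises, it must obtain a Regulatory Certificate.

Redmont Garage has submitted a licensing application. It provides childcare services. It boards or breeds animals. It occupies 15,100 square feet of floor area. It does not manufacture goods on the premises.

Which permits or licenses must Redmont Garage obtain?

Sec. 17-1. does not manufacture goods on the premises → Compliance Permit not required.
Sec. 17-2. does not manufacture goods on the premises → Trade License not required.
Sec. 17-3. boards or breeds animals → Kennel License required.
Sec. 17-4. floor area 15,100 square feet ≤ 16,600 square feet; boards or breeds animals → Compliance Certificate not required.
Sec. 17-5. Kennel License is required → General Business Authorization also required.
Sec. 17-6. floor area 15,100 square feet < 16,200 square feet; does not manufacture goods on the premises → Operating License not required.
Sec. 17-7. floor area 15,100 square feet > 13,100 square feet → Trade Permit not required.
Sec. 17-8. does not manufacture goods on the premises → Light Manufacturing Permit not required.
Sec. 17-9. boards or breeds animals; provides childcare services; does not manufacture goods on the premises → General Business Certificate not required.
Sec. 17-10. floor area 15,100 square feet ≤ 16,100 square feet; provides childcare services → Small Premises Permit required.
Sec. 17-11. does not manufacture goods on the premises → Regulatory Certificate not required.

General Business Authorization, Kennel License, Small Premises Permit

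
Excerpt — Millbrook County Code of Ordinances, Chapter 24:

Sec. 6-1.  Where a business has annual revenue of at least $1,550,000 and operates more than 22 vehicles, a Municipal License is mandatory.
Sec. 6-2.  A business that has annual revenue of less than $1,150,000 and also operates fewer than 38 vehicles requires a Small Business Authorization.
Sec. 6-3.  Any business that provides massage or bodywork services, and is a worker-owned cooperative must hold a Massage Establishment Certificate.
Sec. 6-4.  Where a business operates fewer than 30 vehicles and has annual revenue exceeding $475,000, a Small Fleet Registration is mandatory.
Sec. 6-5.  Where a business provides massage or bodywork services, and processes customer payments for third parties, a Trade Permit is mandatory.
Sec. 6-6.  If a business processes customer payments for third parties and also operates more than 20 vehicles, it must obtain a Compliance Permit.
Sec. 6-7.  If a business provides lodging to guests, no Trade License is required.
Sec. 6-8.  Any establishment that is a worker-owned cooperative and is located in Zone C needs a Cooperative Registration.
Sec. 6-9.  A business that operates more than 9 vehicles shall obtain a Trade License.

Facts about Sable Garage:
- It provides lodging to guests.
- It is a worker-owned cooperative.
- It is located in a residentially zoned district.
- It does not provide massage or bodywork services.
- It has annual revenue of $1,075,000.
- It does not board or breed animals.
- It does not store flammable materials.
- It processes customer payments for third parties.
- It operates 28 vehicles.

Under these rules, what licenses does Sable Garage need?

Compliance Permit, Small Business Authorization, Small Fleet Registration

Sec. 6-1. revenue $1,075,000 < $1,550,000; vehicles 28 > 22 → Municipal License not required.
Sec. 6-2. revenue $1,075,000 < $1,150,000; vehicles 28 < 38 → Small Business Authorization required.
Sec. 6-3. does not provide massage or bodywork services; is a worker-owned cooperative → Massage Establishment Certificate not required.
Sec. 6-4. vehicles 28 < 30; revenue $1,075,000 > $475,000 → Small Fleet Registration required.
Sec. 6-5. does not provide massage or bodywork services; processes customer payments for third parties → Trade Permit not required.
Sec. 6-6. processes customer payments for third parties; vehicles 28 > 20 → Compliance Permit required.
Sec. 6-7. provides lodging to guests → exempt from Trade License.
Sec. 6-8. is a worker-owned cooperative; is located in a residentially zoned district (not: is located in Zone C) → Cooperative Registration not required.
Sec. 6-9. vehicles 28 > 9 → Trade License required.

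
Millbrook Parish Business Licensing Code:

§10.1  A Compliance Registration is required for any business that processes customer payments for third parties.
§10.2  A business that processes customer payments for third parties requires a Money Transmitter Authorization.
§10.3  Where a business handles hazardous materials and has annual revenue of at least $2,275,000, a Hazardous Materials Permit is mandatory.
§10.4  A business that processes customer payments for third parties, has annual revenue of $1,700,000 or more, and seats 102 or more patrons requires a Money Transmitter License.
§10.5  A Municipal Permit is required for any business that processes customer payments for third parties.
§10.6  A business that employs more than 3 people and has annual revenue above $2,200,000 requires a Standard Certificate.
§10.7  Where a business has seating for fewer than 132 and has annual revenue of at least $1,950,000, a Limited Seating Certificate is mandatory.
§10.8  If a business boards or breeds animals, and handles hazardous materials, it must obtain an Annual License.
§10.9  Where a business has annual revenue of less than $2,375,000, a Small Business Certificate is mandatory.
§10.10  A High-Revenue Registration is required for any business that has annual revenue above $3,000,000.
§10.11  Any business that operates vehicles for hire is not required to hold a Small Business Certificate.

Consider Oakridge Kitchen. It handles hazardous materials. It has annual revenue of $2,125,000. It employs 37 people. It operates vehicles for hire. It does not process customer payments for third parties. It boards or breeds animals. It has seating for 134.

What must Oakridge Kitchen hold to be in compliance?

§10.1 does not process customer payments for third parties → Compliance Registration not required.
§10.2 does not process customer payments for third parties → Money Transmitter Authorization not required.
§10.3 handles hazardous materials; revenue $2,125,000 < $2,275,000 → Hazardous Materials Permit not required.
§10.4 does not process customer payments for third parties; revenue $2,125,000 ≥ $1,700,000; seating 134 ≥ 102 → Money Transmitter License not required.
§10.5 does not process customer payments for third parties → Municipal Permit not required.
§10.6 employees 37 > 3; revenue $2,125,000 ≤ $2,200,000 → Standard Certificate not required.
§10.7 seating 134 ≥ 132; revenue $2,125,000 ≥ $1,950,000 → Limited Seating Certificate not required.
§10.8 boards or breeds animals; handles hazardous materials → Annual License required.
§10.9 revenue $2,125,000 < $2,375,000 → Small Business Certificate required.
§10.10 revenue $2,125,000 ≤ $3,000,000 → High-Revenue Registration not required.
§10.11 operates vehicles for hire → exempt from Small Business Certificate.

Annual License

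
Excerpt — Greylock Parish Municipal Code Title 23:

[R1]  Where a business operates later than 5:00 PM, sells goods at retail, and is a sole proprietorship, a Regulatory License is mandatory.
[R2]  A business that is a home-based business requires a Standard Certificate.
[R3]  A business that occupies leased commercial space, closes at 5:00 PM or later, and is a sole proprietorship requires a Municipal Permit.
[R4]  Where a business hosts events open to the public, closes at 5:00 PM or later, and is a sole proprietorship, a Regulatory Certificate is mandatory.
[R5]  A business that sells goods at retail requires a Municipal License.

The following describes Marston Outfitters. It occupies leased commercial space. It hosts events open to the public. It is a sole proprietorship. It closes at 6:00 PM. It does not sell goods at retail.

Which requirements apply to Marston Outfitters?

Municipal Permit, Regulatory Certificate

[R1] closes 6:00 PM, after 5:00 PM; does not sell goods at retail; is a sole proprietorship → Regulatory License not required.
[R2] occupies leased commercial space (not: is a home-based business) → Standard Certificate not required.
[R3] occupies leased commercial space; closes 6:00 PM, after 5:00 PM; is a sole proprietorship → Municipal Permit required.
[R4] hosts events open to the public; closes 6:00 PM, after 5:00 PM; is a sole proprietorship → Regulatory Certificate required.
[R5] does not sell goods at retail → Municipal License not required.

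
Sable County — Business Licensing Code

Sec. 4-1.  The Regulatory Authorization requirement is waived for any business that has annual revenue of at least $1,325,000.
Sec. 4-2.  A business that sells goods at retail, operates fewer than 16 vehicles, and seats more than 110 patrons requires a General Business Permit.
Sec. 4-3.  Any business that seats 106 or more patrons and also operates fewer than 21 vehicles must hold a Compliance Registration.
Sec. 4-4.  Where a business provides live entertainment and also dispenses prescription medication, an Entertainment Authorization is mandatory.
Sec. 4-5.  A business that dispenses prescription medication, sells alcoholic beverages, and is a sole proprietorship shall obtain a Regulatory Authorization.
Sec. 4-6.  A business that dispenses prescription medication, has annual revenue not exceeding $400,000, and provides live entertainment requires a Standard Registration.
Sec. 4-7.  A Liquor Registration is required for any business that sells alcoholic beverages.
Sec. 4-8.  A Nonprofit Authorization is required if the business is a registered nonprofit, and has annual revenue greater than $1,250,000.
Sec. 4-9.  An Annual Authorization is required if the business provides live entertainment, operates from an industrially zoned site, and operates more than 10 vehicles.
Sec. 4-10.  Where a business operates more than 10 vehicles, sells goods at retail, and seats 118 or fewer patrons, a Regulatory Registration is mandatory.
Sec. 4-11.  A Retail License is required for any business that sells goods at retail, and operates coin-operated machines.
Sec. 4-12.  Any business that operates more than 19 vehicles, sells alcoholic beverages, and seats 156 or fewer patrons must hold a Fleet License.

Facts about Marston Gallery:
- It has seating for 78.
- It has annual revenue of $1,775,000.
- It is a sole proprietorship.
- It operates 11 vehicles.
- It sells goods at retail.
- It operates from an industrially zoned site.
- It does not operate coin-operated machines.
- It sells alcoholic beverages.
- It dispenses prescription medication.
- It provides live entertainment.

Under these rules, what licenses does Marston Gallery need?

Sec. 4-1. revenue $1,775,000 ≥ $1,325,000 → exempt from Regulatory Authorization.
Sec. 4-2. sells goods at retail; vehicles 11 < 16; seating 78 ≤ 110 → General Business Permit not required.
Sec. 4-3. seating 78 < 106; vehicles 11 < 21 → Compliance Registration not required.
Sec. 4-4. provides live entertainment; dispenses prescription medication → Entertainment Authorization required.
Sec. 4-5. dispenses prescription medication; sells alcoholic beverages; is a sole proprietorship → Regulatory Authorization required.
Sec. 4-6. dispenses prescription medication; revenue $1,775,000 > $400,000; provides live entertainment → Standard Registration not required.
Sec. 4-7. sells alcoholic beverages → Liquor Registration required.
Sec. 4-8. is a sole proprietorship (not: is a registered nonprofit); revenue $1,775,000 > $1,250,000 → Nonprofit Authorization not required.
Sec. 4-9. provides live entertainment; operates from an industrially zoned site; vehicles 11 > 10 → Annual Authorization required.
Sec. 4-10. vehicles 11 > 10; sells goods at retail; seating 78 ≤ 118 → Regulatory Registration required.
Sec. 4-11. sells goods at retail; does not operate coin-operated machines → Retail License not required.
Sec. 4-12. vehicles 11 ≤ 19; sells alcoholic beverages; seating 78 ≤ 156 → Fleet License not required.

Annual Authorization, Entertainment Authorization, Liquor Registration, Regulatory Registration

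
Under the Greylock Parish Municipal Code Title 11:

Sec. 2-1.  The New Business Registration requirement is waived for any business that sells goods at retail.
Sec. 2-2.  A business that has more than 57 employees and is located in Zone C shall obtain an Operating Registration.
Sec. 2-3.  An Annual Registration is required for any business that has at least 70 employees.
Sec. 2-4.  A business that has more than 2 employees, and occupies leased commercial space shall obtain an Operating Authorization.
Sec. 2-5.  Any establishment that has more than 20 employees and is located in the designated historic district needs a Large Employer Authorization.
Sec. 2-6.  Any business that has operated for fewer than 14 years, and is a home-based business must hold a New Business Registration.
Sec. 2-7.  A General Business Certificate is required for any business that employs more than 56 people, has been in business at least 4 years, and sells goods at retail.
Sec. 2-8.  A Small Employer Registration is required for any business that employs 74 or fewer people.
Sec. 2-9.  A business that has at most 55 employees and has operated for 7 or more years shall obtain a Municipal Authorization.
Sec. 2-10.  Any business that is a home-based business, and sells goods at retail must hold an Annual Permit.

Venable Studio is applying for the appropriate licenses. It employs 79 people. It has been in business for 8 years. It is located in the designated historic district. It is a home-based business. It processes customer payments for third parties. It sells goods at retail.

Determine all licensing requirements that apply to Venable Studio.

Sec. 2-1. sells goods at retail → exempt from New Business Registration.
Sec. 2-2. employees 79 > 57; is located in the designated historic district (not: is located in Zone C) → Operating Registration not required.
Sec. 2-3. employees 79 ≥ 70 → Annual Registration required.
Sec. 2-4. employees 79 > 2; is a home-based business (not: occupies leased commercial space) → Operating Authorization not required.
Sec. 2-5. employees 79 > 20; is located in the designated historic district → Large Employer Authorization required.
Sec. 2-6. years in business 8 < 14; is a home-based business → New Business Registration required.
Sec. 2-7. employees 79 > 56; years in business 8 ≥ 4; sells goods at retail → General Business Certificate required.
Sec. 2-8. employees 79 > 74 → Small Employer Registration not required.
Sec. 2-9. employees 79 > 55; years in business 8 ≥ 7 → Municipal Authorization not required.
Sec. 2-10. is a home-based business; sells goods at retail → Annual Permit required.

Annual Permit, Annual Registration, General Business Certificate, Large Employer Authorization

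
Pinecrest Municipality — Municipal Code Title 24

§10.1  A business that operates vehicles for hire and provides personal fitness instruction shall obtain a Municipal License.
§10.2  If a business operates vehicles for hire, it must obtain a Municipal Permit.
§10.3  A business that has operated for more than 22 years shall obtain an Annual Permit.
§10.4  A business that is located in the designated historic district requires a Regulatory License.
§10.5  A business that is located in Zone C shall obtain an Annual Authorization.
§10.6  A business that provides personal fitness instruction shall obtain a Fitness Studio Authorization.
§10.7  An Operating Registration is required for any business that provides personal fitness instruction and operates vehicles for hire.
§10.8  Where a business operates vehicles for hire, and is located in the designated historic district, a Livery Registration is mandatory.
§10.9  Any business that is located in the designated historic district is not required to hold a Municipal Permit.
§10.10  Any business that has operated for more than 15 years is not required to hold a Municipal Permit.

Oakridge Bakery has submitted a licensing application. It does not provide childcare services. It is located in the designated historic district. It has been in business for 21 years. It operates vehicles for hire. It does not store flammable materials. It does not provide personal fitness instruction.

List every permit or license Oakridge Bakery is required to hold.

§10.1 operates vehicles for hire; does not provide personal fitness instruction → Municipal License not required.
§10.2 operates vehicles for hire → Municipal Permit required.
§10.3 years in business 21 ≤ 22 → Annual Permit not required.
§10.4 is located in the designated historic district → Regulatory License required.
§10.5 is located in the designated historic district (not: is located in Zone C) → Annual Authorization not required.
§10.6 does not provide personal fitness instruction → Fitness Studio Authorization not required.
§10.7 does not provide personal fitness instruction; operates vehicles for hire → Operating Registration not required.
§10.8 operates vehicles for hire; is located in the designated historic district → Livery Registration required.
§10.9 is located in the designated historic district → exempt from Municipal Permit.
§10.10 years in business 21 > 15 → exempt from Municipal Permit.

Livery Registration, Regulatory License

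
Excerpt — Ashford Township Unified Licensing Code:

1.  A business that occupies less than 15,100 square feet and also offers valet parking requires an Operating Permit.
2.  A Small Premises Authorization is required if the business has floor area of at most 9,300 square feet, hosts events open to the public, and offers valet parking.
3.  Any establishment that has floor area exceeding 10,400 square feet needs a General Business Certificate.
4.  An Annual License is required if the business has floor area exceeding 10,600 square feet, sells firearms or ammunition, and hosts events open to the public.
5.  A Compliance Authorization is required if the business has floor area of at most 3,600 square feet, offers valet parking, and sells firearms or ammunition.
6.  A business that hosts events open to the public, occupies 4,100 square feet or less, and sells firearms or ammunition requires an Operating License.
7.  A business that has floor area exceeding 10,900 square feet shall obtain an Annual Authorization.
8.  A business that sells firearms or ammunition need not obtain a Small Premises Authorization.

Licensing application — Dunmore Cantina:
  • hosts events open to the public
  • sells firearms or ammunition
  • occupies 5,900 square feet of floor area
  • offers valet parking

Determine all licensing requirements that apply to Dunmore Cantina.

Operating Permit

1. floor area 5,900 square feet < 15,100 square feet; offers valet parking → Operating Permit required.
2. floor area 5,900 square feet ≤ 9,300 square feet; hosts events open to the public; offers valet parking → Small Premises Authorization required.
3. floor area 5,900 square feet ≤ 10,400 square feet → General Business Certificate not required.
4. floor area 5,900 square feet ≤ 10,600 square feet; sells firearms or ammunition; hosts events open to the public → Annual License not required.
5. floor area 5,900 square feet > 3,600 square feet; offers valet parking; sells firearms or ammunition → Compliance Authorization not required.
6. hosts events open to the public; floor area 5,900 square feet > 4,100 square feet; sells firearms or ammunition → Operating License not required.
7. floor area 5,900 square feet ≤ 10,900 square feet → Annual Authorization not required.
8. sells firearms or ammunition → exempt from Small Premises Authorization.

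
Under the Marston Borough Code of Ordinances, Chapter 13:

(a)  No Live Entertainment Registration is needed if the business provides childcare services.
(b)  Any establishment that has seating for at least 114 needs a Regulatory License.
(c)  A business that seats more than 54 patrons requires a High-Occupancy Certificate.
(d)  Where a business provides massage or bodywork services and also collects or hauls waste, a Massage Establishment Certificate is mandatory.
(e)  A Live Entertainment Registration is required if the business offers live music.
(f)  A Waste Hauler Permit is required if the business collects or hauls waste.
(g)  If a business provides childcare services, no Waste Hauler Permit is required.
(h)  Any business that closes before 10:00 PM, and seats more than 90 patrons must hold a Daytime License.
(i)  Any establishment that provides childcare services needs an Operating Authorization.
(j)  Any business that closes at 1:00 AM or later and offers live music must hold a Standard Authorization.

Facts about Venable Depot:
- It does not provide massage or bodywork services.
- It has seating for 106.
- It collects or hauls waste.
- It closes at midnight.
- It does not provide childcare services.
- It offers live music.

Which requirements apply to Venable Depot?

High-Occupancy Certificate, Live Entertainment Registration, Waste Hauler Permit

(a) does not provide childcare services → Live Entertainment Registration exemption does not apply.
(b) seating 106 < 114 → Regulatory License not required.
(c) seating 106 > 54 → High-Occupancy Certificate required.
(d) does not provide massage or bodywork services; collects or hauls waste → Massage Establishment Certificate not required.
(e) offers live music → Live Entertainment Registration required.
(f) collects or hauls waste → Waste Hauler Permit required.
(g) does not provide childcare services → Waste Hauler Permit exemption does not apply.
(h) closes midnight, after 10:00 PM; seating 106 > 90 → Daytime License not required.
(i) does not provide childcare services → Operating Authorization not required.
(j) closes midnight, at/before 1:00 AM; offers live music → Standard Authorization not required.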